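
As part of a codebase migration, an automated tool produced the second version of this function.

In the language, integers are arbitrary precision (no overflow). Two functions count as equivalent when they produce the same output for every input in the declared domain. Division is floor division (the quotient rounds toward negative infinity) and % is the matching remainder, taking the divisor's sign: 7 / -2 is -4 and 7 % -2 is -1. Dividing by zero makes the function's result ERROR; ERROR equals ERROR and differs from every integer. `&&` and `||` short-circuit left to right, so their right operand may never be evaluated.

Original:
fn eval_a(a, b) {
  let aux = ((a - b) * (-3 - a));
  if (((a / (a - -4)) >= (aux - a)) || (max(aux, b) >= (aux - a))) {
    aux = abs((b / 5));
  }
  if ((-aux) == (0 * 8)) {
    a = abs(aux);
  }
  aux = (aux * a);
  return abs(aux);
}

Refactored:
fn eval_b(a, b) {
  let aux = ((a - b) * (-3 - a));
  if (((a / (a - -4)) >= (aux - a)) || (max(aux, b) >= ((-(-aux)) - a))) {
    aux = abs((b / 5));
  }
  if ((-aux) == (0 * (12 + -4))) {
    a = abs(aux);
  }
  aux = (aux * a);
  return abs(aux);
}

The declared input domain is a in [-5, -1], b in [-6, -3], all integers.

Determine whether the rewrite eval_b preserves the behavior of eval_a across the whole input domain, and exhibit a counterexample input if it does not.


The two versions differ — the changes include arithmetic usage differs, plus constant usage differs.
As a probe, take a=-3, b=-5: eval_a runs aux=0, then (((a / (a - -4)) >= (aux - a)) || (max(aux, b) >= (aux - a))) is false, then ((-aux) == (0 * 8)) is true, then a=0, then aux=0, then returns 0; eval_b runs aux=0, then (((a / (a - -4)) >= (aux - a)) || (max(aux, b) >= ((-(-aux)) - a))) is false, then ((-aux) == (0 * (12 + -4))) is true, then a=0, then aux=0, then returns 0; both end at 0.
An exhaustive pass over the 20 declared inputs shows identical outputs.
verdict: equivalent


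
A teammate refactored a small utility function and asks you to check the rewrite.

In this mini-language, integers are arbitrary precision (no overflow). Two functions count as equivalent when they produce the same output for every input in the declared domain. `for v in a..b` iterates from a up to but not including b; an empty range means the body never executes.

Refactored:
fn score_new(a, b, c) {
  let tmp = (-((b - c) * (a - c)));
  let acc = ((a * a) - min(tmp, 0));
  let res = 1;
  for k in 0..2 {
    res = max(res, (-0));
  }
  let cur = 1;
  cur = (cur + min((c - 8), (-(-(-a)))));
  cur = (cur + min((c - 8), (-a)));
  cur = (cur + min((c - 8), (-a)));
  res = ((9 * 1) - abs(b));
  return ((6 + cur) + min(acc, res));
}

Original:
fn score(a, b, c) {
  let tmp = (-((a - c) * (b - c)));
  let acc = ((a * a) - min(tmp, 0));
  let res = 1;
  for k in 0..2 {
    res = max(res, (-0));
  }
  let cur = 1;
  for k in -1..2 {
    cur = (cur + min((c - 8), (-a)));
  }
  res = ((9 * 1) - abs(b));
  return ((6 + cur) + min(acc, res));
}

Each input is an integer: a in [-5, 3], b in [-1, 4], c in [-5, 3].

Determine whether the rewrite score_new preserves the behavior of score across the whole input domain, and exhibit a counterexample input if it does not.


Changes here: min/max/abs usage differs, and constant usage differs, and loop structure differs, and arithmetic usage differs, and statement counts differ; the full 486-point sweep finds no disagreement.
verdict: equivalent


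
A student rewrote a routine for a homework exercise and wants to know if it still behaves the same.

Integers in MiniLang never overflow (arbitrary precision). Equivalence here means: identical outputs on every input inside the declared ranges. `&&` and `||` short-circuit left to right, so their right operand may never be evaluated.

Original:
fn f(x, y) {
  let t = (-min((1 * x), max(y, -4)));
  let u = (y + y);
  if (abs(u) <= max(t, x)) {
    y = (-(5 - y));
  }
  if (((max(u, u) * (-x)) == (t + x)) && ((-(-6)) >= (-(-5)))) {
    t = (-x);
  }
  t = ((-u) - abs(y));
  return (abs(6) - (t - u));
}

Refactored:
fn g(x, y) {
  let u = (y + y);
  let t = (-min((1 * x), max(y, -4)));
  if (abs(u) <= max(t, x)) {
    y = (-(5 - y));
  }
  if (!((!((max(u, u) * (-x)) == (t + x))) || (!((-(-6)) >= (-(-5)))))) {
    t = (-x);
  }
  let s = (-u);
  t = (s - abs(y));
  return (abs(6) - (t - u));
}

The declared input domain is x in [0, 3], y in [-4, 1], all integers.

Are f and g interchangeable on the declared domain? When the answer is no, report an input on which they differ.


Differences: local variable names differ, statement counts differ, boolean connective usage differs — yet all 24 inputs agree.
verdict: equivalent


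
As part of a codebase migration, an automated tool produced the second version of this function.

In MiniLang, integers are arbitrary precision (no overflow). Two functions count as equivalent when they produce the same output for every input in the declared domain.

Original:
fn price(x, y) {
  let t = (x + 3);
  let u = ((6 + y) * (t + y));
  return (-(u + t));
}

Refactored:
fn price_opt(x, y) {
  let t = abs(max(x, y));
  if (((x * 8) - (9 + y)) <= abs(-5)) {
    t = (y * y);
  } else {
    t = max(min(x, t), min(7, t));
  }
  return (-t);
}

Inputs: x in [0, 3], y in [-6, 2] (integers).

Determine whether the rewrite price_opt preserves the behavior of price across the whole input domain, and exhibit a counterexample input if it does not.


On input x=0, y=-6, price returns -3 while price_opt returns -36.
verdict: not equivalent; witness: x=0, y=-6


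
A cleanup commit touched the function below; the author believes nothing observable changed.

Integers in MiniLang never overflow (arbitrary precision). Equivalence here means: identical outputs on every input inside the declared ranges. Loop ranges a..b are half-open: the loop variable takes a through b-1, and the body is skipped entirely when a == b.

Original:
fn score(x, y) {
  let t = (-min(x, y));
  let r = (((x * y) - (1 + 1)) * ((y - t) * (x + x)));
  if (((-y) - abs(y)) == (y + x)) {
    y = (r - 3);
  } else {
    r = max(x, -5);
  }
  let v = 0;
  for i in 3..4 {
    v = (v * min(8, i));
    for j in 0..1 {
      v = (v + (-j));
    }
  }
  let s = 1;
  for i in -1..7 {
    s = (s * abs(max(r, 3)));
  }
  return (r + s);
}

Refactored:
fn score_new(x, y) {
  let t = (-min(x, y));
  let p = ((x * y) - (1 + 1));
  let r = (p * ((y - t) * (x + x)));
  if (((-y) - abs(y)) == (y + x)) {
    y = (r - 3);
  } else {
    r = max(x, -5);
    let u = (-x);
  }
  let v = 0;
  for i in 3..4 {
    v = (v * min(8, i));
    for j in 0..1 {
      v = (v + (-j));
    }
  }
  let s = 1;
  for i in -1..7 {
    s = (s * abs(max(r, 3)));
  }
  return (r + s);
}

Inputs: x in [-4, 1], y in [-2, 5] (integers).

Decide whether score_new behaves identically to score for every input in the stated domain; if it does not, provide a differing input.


Reading the diff, among the changes: local variable names differ; and statement counts differ.
As a probe, take x=1, y=-2: score runs t=2, then r=32, then (((-y) - abs(y)) == (y + x)) is false, then r=1, then v=0, then (i=3), then v=0, then (j=0), then v=0, then s=1, then (i=-1), then s=3, then (i=0), then s=9, then (i=1), then s=27, then (i=2), then s=81, then (i=3), then s=243, then (i=4), then s=729, then (i=5), then s=2187, then (i=6), then s=6561, then returns 6562; score_new runs t=2, then p=-4, then r=32, then (((-y) - abs(y)) == (y + x)) is false, then r=1, then u=-1, then v=0, then (i=3), then v=0, then (j=0), then v=0, then s=1, then (i=-1), then s=3, then (i=0), then s=9, then (i=1), then s=27, then (i=2), then s=81, then (i=3), then s=243, then (i=4), then s=729, then (i=5), then s=2187, then (i=6), then s=6561, then returns 6562; both end at 6562.
Checked all 48 inputs in the declared domain: the outputs agree on every one.
verdict: equivalent


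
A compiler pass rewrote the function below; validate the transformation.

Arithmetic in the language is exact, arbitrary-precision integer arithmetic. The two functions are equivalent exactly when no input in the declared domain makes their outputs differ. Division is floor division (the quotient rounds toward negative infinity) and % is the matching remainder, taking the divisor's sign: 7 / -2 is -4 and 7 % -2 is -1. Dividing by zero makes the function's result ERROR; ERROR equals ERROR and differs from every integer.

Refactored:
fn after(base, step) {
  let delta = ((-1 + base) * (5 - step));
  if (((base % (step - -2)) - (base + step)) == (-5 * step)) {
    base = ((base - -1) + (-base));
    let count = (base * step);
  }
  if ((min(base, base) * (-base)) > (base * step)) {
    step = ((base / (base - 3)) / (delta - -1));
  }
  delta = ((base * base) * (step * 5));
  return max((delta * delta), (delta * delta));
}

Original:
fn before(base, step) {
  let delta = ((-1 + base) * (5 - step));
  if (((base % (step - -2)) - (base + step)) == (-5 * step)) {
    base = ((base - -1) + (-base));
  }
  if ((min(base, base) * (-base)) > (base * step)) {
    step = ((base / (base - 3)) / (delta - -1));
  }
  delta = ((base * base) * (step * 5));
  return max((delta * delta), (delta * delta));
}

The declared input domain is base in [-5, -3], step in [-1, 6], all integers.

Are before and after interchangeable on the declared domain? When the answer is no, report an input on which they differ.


Side by side, the visible changes include: local variable names differ; statement counts differ; arithmetic usage differs.
Tracing base=-3, step=2: before: delta=-12, then (((base % (step - -2)) - (base + step)) == (-5 * step)) is false, then ((min(base, base) * (-base)) > (base * step)) is false, then delta=90, then returns 8100 | after: delta=-12, then (((base % (step - -2)) - (base + step)) == (-5 * step)) is false, then ((min(base, base) * (-base)) > (base * step)) is false, then delta=90, then returns 8100 — matching result 8100.
Sweeping the whole domain (24 inputs) finds no disagreement.
verdict: equivalent


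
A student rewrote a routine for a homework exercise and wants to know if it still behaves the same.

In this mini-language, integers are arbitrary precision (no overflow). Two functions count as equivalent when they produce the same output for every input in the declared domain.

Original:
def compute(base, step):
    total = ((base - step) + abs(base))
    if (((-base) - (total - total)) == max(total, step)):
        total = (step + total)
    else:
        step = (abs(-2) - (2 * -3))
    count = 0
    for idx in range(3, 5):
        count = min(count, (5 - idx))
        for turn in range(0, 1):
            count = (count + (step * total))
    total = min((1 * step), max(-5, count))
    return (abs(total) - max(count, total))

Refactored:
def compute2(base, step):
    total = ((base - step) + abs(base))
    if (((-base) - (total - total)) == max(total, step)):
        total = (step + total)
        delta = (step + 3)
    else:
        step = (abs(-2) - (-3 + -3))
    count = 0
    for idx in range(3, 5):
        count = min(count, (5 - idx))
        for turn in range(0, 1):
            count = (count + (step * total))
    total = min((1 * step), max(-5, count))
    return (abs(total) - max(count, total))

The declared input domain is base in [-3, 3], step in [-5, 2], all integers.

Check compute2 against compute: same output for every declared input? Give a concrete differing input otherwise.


Although statement counts differ; also local variable names differ; also constant usage differs; also arithmetic usage differs, 56/56 inputs agree.
verdict: equivalent


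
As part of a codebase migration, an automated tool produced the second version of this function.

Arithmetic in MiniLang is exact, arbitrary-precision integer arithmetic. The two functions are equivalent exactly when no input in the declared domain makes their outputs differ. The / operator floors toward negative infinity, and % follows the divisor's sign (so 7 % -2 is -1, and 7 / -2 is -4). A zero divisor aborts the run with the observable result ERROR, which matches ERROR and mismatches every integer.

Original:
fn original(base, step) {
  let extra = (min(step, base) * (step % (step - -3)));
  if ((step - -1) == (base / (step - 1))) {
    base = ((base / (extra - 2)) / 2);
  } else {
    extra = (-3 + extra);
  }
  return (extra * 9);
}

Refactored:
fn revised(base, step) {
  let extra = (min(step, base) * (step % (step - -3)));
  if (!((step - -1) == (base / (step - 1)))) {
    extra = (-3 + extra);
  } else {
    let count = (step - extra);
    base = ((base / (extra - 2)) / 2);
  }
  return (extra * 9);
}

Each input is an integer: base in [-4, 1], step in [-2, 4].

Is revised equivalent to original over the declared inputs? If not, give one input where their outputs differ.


Equivalent — the differences include arithmetic usage differs, and statement counts differ, and local variable names differ, and boolean connective usage differs, yet no declared input distinguishes the two.
Tracing base=-3, step=2: original: extra=-6, then ((step - -1) == (base / (step - 1))) is false, then extra=-9, then returns -81 | revised: extra=-6, then (!((step - -1) == (base / (step - 1)))) is true, then extra=-9, then returns -81 — matching result -81.
Every one of the 42 inputs gives matching results.
verdict: equivalent


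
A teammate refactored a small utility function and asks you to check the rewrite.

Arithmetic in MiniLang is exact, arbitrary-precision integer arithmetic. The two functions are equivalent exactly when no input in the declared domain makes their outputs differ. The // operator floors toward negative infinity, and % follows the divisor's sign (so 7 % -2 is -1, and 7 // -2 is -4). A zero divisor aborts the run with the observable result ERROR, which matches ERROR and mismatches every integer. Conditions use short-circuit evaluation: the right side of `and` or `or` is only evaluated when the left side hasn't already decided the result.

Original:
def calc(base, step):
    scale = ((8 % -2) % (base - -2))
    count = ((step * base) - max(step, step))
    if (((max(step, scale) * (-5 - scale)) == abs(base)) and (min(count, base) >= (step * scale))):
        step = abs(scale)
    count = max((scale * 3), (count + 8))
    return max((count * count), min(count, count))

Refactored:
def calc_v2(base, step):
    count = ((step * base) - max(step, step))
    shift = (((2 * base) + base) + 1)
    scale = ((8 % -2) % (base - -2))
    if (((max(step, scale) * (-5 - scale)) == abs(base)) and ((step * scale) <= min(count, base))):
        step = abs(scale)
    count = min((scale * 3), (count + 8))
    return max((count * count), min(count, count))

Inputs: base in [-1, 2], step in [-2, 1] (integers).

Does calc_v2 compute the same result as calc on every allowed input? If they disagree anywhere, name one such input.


base=-1, step=-2 yields 144 from calc but 0 from calc_v2.
verdict: not equivalent; witness: base=-1, step=-2


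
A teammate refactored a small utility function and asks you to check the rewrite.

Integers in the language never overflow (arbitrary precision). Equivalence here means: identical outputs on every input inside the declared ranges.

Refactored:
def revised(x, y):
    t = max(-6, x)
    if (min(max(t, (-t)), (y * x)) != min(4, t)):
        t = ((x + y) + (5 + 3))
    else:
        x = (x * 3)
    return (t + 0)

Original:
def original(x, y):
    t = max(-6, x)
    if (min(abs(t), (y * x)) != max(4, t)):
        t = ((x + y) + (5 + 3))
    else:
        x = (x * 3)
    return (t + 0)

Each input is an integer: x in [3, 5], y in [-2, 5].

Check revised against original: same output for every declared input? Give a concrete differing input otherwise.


On input x=3, y=1, original returns 12 while revised returns 3.
verdict: not equivalent; witness: x=3, y=1


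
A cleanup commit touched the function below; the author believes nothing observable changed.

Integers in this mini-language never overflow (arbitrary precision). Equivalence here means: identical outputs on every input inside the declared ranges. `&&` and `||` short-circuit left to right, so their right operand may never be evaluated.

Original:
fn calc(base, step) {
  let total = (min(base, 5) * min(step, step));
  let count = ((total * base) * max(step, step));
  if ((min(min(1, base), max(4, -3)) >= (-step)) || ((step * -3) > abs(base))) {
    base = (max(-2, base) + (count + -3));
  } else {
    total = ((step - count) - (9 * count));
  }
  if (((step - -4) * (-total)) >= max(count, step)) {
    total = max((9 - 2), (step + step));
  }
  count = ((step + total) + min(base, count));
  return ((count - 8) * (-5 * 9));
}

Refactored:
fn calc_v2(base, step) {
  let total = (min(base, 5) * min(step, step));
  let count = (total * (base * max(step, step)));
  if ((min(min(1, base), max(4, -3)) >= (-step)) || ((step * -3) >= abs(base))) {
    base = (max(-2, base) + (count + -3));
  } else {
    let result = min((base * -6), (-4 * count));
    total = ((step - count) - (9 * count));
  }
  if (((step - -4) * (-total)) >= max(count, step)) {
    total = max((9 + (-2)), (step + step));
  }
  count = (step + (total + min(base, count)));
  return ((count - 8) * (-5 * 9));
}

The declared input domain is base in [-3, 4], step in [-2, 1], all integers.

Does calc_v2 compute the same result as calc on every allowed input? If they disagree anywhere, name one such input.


On input base=-3, step=-1, calc returns 225 while calc_v2 returns 90.
verdict: not equivalent; witness: base=-3, step=-1


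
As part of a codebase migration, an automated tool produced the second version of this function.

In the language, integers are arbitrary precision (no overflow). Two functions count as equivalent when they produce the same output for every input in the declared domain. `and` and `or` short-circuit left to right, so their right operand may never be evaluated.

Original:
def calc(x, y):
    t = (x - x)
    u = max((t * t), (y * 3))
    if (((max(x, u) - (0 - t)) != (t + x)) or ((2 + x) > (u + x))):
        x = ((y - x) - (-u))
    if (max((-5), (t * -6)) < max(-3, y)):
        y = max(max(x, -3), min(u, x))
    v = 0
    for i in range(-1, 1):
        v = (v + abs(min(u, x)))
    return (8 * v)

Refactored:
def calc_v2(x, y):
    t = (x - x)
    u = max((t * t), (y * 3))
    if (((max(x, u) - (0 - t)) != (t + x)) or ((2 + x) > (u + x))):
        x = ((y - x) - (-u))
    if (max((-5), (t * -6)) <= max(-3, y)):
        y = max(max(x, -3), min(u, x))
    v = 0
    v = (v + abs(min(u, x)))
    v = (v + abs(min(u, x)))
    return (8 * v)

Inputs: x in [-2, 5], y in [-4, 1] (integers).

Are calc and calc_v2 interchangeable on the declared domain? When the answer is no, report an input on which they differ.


Although `(max((-5), (t * -6)) < max(-3, y))` became `(max((-5), (t * -6)) <= max(-3, y))`, no input in the stated domain can expose it; all 48 inputs agree.
verdict: equivalent


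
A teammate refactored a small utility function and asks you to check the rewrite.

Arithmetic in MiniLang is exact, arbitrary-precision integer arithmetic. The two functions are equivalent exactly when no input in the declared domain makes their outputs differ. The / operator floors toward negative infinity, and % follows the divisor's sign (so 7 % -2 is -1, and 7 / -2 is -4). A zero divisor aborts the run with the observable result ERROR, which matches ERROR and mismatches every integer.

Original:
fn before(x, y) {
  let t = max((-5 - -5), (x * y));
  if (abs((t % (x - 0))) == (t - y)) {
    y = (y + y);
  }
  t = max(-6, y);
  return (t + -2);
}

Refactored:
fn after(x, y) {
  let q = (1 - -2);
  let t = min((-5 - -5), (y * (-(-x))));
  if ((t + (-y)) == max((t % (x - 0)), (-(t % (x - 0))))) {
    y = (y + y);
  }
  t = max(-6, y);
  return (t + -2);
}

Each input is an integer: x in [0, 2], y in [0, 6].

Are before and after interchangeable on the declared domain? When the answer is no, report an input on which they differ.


At x=1, y=1: before gives 0, after gives -1.
verdict: not equivalent; witness: x=1, y=1


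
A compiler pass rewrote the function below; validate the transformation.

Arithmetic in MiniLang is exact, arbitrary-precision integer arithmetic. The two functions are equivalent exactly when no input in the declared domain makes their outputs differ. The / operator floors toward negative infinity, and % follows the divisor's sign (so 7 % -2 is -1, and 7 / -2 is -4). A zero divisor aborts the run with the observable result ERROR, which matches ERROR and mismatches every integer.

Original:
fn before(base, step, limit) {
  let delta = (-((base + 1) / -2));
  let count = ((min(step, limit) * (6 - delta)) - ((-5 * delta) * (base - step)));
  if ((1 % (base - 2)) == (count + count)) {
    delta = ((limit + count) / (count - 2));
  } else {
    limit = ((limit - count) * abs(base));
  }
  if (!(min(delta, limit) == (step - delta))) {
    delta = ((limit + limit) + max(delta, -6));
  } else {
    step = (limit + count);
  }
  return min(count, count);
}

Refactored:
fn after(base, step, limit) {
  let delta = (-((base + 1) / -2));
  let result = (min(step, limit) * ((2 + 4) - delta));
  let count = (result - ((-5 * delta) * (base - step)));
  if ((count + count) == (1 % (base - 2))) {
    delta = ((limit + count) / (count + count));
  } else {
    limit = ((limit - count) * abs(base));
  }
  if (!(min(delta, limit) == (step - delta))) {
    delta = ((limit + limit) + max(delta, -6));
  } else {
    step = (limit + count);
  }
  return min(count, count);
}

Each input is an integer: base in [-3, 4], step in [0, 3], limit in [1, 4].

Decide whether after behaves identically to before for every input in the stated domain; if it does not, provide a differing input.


These are not equivalent — on base=1, step=2, limit=1 the outputs split (0 vs ERROR).
before: delta := 1 | count := 0 | ((1 % (base - 2)) == (count + count)): true | delta := -1 | (!(min(delta, limit) == (step - delta))): true | delta := 1 | result 0
after: delta := 1 | result := 5 | count := 0 | ((count + count) == (1 % (base - 2))): true | divide-by-zero, output ERROR
verdict: not equivalent; witness: base=1, step=2, limit=1


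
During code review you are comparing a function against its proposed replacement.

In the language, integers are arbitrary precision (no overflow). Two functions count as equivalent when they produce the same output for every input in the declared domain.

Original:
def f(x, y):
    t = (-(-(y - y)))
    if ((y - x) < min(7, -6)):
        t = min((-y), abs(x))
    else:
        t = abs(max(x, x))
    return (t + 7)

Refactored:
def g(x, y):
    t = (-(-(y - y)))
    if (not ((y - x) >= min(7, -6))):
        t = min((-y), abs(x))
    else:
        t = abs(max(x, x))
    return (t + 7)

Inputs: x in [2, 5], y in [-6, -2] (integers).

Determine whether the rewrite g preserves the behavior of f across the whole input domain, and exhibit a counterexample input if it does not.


The two versions differ — the changes include boolean connective usage differs, and comparison usage differs.
Spot check at x=3, y=-6 — f: t=0, then ((y - x) < min(7, -6)) is true, then t=3, then returns 10. g: t=0, then (not ((y - x) >= min(7, -6))) is true, then t=3, then returns 10. Both give 10.
Checked all 20 inputs in the declared domain: the outputs agree on every one.
verdict: equivalent


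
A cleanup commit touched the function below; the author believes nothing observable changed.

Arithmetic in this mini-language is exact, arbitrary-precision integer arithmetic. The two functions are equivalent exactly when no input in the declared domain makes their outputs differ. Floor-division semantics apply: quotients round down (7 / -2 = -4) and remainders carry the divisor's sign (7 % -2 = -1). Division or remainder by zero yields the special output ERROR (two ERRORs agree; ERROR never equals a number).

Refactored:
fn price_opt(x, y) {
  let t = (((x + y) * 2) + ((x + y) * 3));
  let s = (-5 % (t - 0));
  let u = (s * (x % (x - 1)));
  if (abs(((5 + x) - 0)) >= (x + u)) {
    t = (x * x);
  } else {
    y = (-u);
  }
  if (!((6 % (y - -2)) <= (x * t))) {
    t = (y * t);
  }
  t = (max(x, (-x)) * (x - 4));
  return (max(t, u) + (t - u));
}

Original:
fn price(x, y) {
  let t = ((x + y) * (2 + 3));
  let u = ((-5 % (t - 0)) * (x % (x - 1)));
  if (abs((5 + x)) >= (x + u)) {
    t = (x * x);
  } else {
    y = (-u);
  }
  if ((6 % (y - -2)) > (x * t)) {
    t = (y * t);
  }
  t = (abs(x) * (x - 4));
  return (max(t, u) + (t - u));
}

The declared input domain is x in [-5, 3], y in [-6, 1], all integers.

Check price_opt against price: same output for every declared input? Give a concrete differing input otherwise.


The two are interchangeable: boolean connective usage differs, comparison usage differs, min/max/abs usage differs, local variable names differ, statement counts differ, arithmetic usage differs, constant usage differs, and every declared input agrees.
One worked example (x=2, y=-4) — price: t becomes -10; next u becomes 0; next (abs((5 + x)) >= (x + u)) evaluates to true; next t becomes 4; next ((6 % (y - -2)) > (x * t)) evaluates to false; next t becomes -4; next final value -4; price_opt: t becomes -10; next s becomes -5; next u becomes 0; next (abs(((5 + x) - 0)) >= (x + u)) evaluates to true; next t becomes 4; next (!((6 % (y - -2)) <= (x * t))) evaluates to false; next t becomes -4; next final value -4; agreement on -4.
Checked all 72 inputs in the declared domain: the outputs agree on every one.
verdict: equivalent


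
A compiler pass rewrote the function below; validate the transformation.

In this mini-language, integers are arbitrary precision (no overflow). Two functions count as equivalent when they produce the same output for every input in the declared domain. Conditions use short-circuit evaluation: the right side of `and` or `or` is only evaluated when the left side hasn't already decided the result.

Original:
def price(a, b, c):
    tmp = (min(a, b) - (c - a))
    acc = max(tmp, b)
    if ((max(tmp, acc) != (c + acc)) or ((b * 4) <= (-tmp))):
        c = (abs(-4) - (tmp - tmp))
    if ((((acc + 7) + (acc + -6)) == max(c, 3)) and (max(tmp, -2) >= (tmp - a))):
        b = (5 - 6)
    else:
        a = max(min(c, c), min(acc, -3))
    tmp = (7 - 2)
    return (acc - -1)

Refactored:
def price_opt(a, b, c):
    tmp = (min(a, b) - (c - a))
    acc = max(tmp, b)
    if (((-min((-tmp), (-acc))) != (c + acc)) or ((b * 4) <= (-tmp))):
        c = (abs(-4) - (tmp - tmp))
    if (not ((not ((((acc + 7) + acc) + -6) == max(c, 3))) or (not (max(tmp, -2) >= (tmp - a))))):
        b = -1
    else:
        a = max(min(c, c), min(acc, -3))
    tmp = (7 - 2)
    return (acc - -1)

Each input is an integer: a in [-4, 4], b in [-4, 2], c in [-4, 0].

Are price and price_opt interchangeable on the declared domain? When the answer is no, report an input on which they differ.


Behavior is preserved: although min/max/abs usage differs; and boolean connective usage differs; and arithmetic usage differs; and constant usage differs, the outputs never diverge.
Tracing a=-2, b=-2, c=-1: price: tmp=-3, then acc=-2, then ((max(tmp, acc) != (c + acc)) or ((b * 4) <= (-tmp))) is true, then c=4, then ((((acc + 7) + (acc + -6)) == max(c, 3)) and (max(tmp, -2) >= (tmp - a))) is false, then a=4, then tmp=5, then returns -1 | price_opt: tmp=-3, then acc=-2, then (((-min((-tmp), (-acc))) != (c + acc)) or ((b * 4) <= (-tmp))) is true, then c=4, then (not ((not ((((acc + 7) + acc) + -6) == max(c, 3))) or (not (max(tmp, -2) >= (tmp - a))))) is false, then a=4, then tmp=5, then returns -1 — matching result -1.
Every one of the 315 inputs gives matching results.
verdict: equivalent


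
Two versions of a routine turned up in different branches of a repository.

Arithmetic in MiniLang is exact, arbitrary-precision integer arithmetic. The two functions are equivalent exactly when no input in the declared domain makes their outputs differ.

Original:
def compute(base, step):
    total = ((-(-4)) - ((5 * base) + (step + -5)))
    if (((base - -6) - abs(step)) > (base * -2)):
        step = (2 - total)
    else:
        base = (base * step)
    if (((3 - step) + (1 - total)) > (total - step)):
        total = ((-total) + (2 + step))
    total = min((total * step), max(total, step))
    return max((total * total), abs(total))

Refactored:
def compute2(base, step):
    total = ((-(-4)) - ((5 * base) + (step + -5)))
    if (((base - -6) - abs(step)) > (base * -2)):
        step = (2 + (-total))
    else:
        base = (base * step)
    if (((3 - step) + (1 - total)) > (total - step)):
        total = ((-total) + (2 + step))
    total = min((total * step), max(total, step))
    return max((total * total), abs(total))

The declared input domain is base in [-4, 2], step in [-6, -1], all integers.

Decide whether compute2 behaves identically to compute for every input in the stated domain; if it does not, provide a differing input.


The two are interchangeable: arithmetic usage differs, and every declared input agrees.
Spot check at base=-3, step=-2 — compute: total becomes 26; next (((base - -6) - abs(step)) > (base * -2)) evaluates to false; next base becomes 6; next (((3 - step) + (1 - total)) > (total - step)) evaluates to false; next total becomes -52; next final value 2704. compute2: total becomes 26; next (((base - -6) - abs(step)) > (base * -2)) evaluates to false; next base becomes 6; next (((3 - step) + (1 - total)) > (total - step)) evaluates to false; next total becomes -52; next final value 2704. Both give 2704.
Every one of the 42 inputs gives matching results.
verdict: equivalent


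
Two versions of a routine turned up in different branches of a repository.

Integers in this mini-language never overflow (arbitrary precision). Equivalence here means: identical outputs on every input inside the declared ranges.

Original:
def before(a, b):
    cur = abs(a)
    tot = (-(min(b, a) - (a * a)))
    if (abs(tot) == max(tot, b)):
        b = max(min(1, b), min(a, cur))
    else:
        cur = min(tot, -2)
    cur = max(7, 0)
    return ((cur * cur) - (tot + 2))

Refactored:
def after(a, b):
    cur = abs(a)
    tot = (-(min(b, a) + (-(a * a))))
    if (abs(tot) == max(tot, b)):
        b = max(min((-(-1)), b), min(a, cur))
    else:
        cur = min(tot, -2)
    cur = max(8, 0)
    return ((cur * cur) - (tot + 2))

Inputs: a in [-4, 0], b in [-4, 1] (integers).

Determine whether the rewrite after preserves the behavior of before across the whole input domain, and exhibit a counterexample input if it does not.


a=-4, b=-4 yields 27 from before but 42 from after.
verdict: not equivalent; witness: a=-4, b=-4


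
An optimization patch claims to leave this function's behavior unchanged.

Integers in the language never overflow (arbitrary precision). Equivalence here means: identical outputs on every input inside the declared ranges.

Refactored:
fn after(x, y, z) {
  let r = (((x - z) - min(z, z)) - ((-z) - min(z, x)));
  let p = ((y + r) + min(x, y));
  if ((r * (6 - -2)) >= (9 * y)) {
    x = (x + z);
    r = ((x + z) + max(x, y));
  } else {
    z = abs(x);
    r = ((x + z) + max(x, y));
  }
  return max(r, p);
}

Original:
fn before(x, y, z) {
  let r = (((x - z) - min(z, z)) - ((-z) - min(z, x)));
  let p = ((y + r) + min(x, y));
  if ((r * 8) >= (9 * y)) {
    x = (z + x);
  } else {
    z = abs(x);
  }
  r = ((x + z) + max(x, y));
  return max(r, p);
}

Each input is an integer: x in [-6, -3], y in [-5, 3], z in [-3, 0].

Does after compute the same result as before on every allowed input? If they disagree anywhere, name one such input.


The two are interchangeable: min/max/abs usage differs; also arithmetic usage differs; also statement counts differ; also constant usage differs, and every declared input agrees.
Tracing x=-6, y=2, z=-1: before: r becomes -11; next p becomes -15; next ((r * 8) >= (9 * y)) evaluates to false; next z becomes 6; next r becomes 2; next final value 2 | after: r becomes -11; next p becomes -15; next ((r * (6 - -2)) >= (9 * y)) evaluates to false; next z becomes 6; next r becomes 2; next final value 2 — matching result 2.
Checked all 144 inputs in the declared domain: the outputs agree on every one.
verdict: equivalent


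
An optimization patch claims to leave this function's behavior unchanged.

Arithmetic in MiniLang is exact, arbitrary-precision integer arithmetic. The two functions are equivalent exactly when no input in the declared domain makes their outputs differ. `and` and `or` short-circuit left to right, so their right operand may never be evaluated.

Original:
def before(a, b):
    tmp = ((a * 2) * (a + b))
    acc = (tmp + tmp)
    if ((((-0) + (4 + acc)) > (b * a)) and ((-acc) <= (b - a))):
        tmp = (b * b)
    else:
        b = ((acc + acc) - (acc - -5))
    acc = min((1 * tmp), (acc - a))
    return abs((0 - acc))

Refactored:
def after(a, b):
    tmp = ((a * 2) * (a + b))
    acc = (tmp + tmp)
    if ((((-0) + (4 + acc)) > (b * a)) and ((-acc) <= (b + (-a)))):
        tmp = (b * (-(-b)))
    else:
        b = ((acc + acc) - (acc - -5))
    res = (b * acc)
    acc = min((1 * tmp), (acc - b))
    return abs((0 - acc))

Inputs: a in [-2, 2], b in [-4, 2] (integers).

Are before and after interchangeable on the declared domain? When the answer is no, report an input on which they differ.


These are not equivalent — on a=-1, b=2 the outputs split (3 vs 2).
before: tmp becomes -2; next acc becomes -4; next ((((-0) + (4 + acc)) > (b * a)) and ((-acc) <= (b - a))) evaluates to false; next b becomes -9; next acc becomes -3; next final value 3
after: tmp becomes -2; next acc becomes -4; next ((((-0) + (4 + acc)) > (b * a)) and ((-acc) <= (b + (-a)))) evaluates to false; next b becomes -9; next res becomes 36; next acc becomes -2; next final value 2
verdict: not equivalent; witness: a=-1, b=2


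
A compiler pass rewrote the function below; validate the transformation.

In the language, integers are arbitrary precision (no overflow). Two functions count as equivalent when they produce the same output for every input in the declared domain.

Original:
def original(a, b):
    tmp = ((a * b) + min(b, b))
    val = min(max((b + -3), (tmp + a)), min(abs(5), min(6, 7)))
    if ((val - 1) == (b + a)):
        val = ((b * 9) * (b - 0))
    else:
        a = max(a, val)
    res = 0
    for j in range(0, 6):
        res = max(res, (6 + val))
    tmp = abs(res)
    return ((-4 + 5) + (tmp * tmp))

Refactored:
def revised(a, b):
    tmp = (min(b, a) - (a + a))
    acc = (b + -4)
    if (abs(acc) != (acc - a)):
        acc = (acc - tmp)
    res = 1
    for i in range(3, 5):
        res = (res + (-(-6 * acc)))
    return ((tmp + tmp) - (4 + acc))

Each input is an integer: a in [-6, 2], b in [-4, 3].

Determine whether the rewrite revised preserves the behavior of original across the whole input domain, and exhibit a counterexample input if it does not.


Take a=-6, b=-4.
original: tmp := 20 | val := 5 | ((val - 1) == (b + a)): false | a := 5 | res := 0 | iter j=0: | res := 11 | iter j=1: | res := 11 | iter j=2: | res := 11 | iter j=3: | res := 11 | iter j=4: | res := 11 | iter j=5: | res := 11 | tmp := 11 | result 122
revised: tmp := 6 | acc := -8 | (abs(acc) != (acc - a)): true | acc := -14 | res := 1 | iter i=3: | res := -83 | iter i=4: | res := -167 | result 22
122 != 22, so the rewrite changes behavior.
verdict: not equivalent; witness: a=-6, b=-4


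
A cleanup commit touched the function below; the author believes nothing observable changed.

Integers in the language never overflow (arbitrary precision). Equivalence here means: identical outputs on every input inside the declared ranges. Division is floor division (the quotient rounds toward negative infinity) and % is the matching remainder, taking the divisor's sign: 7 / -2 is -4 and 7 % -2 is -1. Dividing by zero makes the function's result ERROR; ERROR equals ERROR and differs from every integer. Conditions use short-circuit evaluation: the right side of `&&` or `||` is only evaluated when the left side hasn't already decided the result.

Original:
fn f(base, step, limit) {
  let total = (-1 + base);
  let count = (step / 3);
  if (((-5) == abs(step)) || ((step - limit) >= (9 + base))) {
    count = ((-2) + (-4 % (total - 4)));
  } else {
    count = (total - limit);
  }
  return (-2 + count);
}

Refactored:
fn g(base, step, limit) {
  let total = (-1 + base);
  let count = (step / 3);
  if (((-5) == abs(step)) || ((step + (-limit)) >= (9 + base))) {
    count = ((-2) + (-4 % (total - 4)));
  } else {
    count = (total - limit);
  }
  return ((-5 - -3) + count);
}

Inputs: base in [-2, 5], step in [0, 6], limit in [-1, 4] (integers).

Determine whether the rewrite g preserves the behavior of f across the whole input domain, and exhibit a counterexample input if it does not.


Side by side, the visible changes include: constant usage differs; also arithmetic usage differs.
One worked example (base=4, step=0, limit=-1) — f: total=3, then count=0, then (((-5) == abs(step)) || ((step - limit) >= (9 + base))) is false, then count=4, then returns 2; g: total=3, then count=0, then (((-5) == abs(step)) || ((step + (-limit)) >= (9 + base))) is false, then count=4, then returns 2; agreement on 2.
Across all 336 domain points the two functions coincide.
verdict: equivalent


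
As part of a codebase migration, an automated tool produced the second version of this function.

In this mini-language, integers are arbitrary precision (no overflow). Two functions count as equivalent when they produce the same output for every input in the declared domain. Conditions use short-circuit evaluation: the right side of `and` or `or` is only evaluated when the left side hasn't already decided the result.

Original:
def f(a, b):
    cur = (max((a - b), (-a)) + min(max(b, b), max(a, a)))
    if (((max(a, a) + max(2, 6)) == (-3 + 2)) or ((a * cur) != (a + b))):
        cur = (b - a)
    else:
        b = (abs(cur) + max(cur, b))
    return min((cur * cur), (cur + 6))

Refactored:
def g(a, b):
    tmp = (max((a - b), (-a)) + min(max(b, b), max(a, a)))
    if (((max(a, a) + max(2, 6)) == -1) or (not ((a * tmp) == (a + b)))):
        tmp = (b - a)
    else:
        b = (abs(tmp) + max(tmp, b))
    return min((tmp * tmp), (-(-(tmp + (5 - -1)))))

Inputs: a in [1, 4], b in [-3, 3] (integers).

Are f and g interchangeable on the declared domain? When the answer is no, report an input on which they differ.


Although constant usage differs; boolean connective usage differs; arithmetic usage differs; local variable names differ; comparison usage differs, 28/28 inputs agree.
verdict: equivalent


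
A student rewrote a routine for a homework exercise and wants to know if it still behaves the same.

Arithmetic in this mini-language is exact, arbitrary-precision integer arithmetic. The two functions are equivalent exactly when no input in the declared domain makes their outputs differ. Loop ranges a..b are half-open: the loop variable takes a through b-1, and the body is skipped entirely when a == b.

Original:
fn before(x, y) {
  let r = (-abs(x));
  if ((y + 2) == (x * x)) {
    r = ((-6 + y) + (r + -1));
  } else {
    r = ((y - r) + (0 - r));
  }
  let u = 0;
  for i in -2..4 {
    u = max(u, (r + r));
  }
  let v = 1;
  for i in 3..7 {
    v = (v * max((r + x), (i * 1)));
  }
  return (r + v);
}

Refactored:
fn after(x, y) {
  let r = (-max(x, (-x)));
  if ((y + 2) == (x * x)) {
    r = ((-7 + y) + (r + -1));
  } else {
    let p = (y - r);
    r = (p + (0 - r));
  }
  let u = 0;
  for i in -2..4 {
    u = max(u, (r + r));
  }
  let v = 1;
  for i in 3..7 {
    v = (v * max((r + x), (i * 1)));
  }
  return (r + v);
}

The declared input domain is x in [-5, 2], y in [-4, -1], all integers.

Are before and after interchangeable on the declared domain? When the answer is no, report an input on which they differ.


Evaluate both at x=-1, y=-1.
before: r becomes -1; next ((y + 2) == (x * x)) evaluates to true; next r becomes -9; next u becomes 0; next at i=-2:; next u becomes 0; next at i=-1:; next u becomes 0; next at i=0:; next u becomes 0; next at i=1:; next u becomes 0; next at i=2:; next u becomes 0; next at i=3:; next u becomes 0; next v becomes 1; next at i=3:; next v becomes 3; next at i=4:; next v becomes 12; next at i=5:; next v becomes 60; next at i=6:; next v becomes 360; next final value 351
after: r becomes -1; next ((y + 2) == (x * x)) evaluates to true; next r becomes -10; next u becomes 0; next at i=-2:; next u becomes 0; next at i=-1:; next u becomes 0; next at i=0:; next u becomes 0; next at i=1:; next u becomes 0; next at i=2:; next u becomes 0; next at i=3:; next u becomes 0; next v becomes 1; next at i=3:; next v becomes 3; next at i=4:; next v becomes 12; next at i=5:; next v becomes 60; next at i=6:; next v becomes 360; next final value 350
351 != 350, so the rewrite changes behavior.
verdict: not equivalent; witness: x=-1, y=-1
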